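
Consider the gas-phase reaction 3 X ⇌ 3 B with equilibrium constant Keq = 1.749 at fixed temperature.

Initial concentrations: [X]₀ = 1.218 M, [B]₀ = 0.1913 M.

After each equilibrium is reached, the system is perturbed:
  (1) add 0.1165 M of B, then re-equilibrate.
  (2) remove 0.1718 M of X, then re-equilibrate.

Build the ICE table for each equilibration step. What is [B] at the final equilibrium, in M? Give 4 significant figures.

Q₀ = 0.003874 vs Keq = 1.749 ⇒ Q<K, forward
Step 1:
                   X          B
  init         1.218     0.1913
  Δ          -0.5788     0.5788
  eq          0.6392     0.7701
  solve Keq expr → x = 0.1929; check Q = 1.749
Then add 0.1165 M of B.
Step 2:
                   X          B
  init        0.6392     0.8866
  Δ          0.05284   -0.05284
  eq           0.692     0.8338
  solve Keq expr → x = -0.01761; check Q = 1.749
Then remove 0.1718 M of X.
Step 3:
                   X          B
  init        0.5202     0.8338
  Δ          0.09388   -0.09388
  eq          0.6141     0.7399
  solve Keq expr → x = -0.03129; check Q = 1.749

[B]_eq = 0.7399 M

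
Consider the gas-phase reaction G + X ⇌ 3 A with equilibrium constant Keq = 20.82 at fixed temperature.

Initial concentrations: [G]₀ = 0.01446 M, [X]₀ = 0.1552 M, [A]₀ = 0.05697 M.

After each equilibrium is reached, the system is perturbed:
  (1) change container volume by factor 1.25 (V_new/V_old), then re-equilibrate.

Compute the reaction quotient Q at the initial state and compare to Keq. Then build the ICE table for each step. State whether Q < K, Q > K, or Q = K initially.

Q₀ = 0.08239 vs Keq = 20.82 ⇒ Q<K, forward
Step 1:
                  G         X         A
  Initial   0.01446    0.1552   0.05697
  Change   -0.01413  -0.01413   0.04238
  Equil   3.3385e-04    0.1411   0.09935
  solve Keq expr → x = 0.01413; check Q = 20.82
Then change container volume by factor 1.25 (V_new/V_old).
Step 2:
                  G         X         A
  Initial 2.6708e-04    0.1129   0.07948
  Change  -5.2055e-05 -5.2055e-05 1.5617e-04
  Equil   2.1503e-04    0.1128   0.07963
  solve Keq expr → x = 5.2055e-05; check Q = 20.82

Q₀ = 0.08239; Q < K (proceeds forward)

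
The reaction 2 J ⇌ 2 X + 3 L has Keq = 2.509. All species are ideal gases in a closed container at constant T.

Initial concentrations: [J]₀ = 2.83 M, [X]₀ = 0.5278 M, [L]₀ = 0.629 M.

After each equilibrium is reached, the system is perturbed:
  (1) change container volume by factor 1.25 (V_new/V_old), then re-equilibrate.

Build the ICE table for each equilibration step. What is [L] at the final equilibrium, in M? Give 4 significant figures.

Q₀ = 0.008656 vs Keq = 2.509 ⇒ Q<K, forward
Step 1:
                  J         X         L
  init         2.83    0.5278     0.629
  Δ         -0.7915    0.7915     1.187
  eq          2.039     1.319     1.816
  solve Keq expr → x = 0.3957; check Q = 2.509
Then change container volume by factor 1.25 (V_new/V_old).
Step 2:
                  J         X         L
  init        1.631     1.055     1.453
  Δ         -0.1115    0.1115    0.1673
  eq          1.519     1.167      1.62
  solve Keq expr → x = 0.05576; check Q = 2.509

[L]_eq = 1.62 M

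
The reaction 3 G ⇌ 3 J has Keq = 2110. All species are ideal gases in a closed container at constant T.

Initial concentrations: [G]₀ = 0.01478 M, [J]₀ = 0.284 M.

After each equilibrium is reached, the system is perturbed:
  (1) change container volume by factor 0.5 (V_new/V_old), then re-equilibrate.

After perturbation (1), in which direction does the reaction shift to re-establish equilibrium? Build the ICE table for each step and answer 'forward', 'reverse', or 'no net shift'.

Direction: no net shift

Q₀ = 7095 vs Keq = 2110 ⇒ Q>K, reverse
Step 1:
                    G           J
  I           0.01478       0.284
  C           0.00683    -0.00683
  E           0.02161      0.2772
  solve Keq expr → x = -0.002277; check Q = 2110
Then change container volume by factor 0.5 (V_new/V_old).
Step 2:
                    G           J
  I           0.04322      0.5543
  C                 0           0
  E           0.04322      0.5543
  solve Keq expr → x = 0; check Q = 2110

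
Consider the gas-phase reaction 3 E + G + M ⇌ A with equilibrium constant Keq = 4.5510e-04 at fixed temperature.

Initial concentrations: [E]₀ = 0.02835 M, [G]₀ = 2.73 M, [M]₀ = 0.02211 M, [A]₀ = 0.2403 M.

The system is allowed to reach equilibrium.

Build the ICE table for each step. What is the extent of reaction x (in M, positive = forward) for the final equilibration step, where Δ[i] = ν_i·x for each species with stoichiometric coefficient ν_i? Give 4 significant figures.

x = -0.2402 M

Q₀ = 1.7472e+05 vs Keq = 4.5510e-04 ⇒ Q>K, reverse
Step 1:
                    E           G           M           A
  init        0.02835        2.73     0.02211      0.2403
  Δ            0.7205      0.2402      0.2402     -0.2402
  eq           0.7488        2.97      0.2623  1.4884e-04
  solve Keq expr → x = -0.2402; check Q = 4.5510e-04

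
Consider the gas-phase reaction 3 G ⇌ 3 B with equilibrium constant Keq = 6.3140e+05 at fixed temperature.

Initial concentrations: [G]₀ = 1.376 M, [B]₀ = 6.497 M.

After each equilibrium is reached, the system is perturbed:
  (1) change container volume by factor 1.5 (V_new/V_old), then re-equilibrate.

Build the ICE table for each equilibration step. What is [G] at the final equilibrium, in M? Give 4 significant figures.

Q₀ = 105.3 vs Keq = 6.3140e+05 ⇒ Q<K, forward
Step 1:
                    G           B
  Initial       1.376       6.497
  Change       -1.285       1.285
  Equil       0.09071       7.782
  solve Keq expr → x = 0.4284; check Q = 6.3140e+05
Then change container volume by factor 1.5 (V_new/V_old).
Step 2:
                    G           B
  Initial     0.06048       5.188
  Change            0           0
  Equil       0.06048       5.188
  solve Keq expr → x = 0; check Q = 6.3140e+05

[G]_eq = 0.06048 M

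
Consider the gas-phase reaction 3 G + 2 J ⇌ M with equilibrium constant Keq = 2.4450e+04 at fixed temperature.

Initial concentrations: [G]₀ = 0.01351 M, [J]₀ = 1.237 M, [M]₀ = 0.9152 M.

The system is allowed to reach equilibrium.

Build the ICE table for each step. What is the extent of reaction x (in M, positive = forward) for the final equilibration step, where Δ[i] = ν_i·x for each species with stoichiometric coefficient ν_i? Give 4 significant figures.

x = -0.005102 M

Q₀ = 2.4256e+05 vs Keq = 2.4450e+04 ⇒ Q>K, reverse
Step 1:
                    G           J           M
  I           0.01351       1.237      0.9152
  C           0.01531      0.0102   -0.005102
  E           0.02882       1.247      0.9101
  solve Keq expr → x = -0.005102; check Q = 2.4450e+04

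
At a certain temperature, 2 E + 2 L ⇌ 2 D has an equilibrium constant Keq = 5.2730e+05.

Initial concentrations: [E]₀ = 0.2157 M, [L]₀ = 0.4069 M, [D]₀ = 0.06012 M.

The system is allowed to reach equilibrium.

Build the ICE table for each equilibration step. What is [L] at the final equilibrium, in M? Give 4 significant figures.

[L]_eq = 0.1932 M

Q₀ = 0.4692 vs Keq = 5.2730e+05 ⇒ Q<K, forward
Step 1:
                   E          L          D
  Initial     0.2157     0.4069    0.06012
  Change     -0.2137    -0.2137     0.2137
  Equil     0.001953     0.1932     0.2739
  solve Keq expr → x = 0.1069; check Q = 5.2730e+05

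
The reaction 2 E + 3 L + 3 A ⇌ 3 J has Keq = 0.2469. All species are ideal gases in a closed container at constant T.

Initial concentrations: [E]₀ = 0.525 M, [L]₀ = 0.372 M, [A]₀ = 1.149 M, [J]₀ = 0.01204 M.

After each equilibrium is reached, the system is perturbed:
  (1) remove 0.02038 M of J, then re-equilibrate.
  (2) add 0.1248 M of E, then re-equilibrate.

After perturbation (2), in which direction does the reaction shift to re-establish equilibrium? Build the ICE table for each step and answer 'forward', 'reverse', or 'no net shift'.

Direction: forward

Q₀ = 8.1091e-05 vs Keq = 0.2469 ⇒ Q<K, forward
Step 1:
                    E           L           A           J
  I             0.525       0.372       1.149     0.01204
  C          -0.06432    -0.09648    -0.09648     0.09648
  E            0.4607      0.2755       1.053      0.1085
  solve Keq expr → x = 0.03216; check Q = 0.2469
Then remove 0.02038 M of J.
Step 2:
                    E           L           A           J
  I            0.4607      0.2755       1.053     0.08814
  C         -0.008539    -0.01281    -0.01281     0.01281
  E            0.4521      0.2627        1.04      0.1009
  solve Keq expr → x = 0.00427; check Q = 0.2469
Then add 0.1248 M of E.
Step 3:
                    E           L           A           J
  I            0.5769      0.2627        1.04      0.1009
  C         -0.007203     -0.0108     -0.0108      0.0108
  E            0.5697      0.2519       1.029      0.1118
  solve Keq expr → x = 0.003601; check Q = 0.2469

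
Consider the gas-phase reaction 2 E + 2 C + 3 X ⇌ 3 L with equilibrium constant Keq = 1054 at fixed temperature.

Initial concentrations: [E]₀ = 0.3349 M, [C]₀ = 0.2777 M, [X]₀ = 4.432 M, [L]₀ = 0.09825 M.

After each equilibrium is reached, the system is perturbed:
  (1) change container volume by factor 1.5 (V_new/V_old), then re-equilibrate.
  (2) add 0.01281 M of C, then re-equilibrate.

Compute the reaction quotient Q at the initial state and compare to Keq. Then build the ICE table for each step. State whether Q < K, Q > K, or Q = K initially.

Q₀ = 0.00126 vs Keq = 1054 ⇒ Q<K, forward
Step 1:
                    E           C           X           L
  I            0.3349      0.2777       4.432     0.09825
  C           -0.2603     -0.2603     -0.3905      0.3905
  E           0.07457     0.01737       4.042      0.4887
  solve Keq expr → x = 0.1302; check Q = 1054
Then change container volume by factor 1.5 (V_new/V_old).
Step 2:
                    E           C           X           L
  I           0.04971     0.01158       2.694      0.3258
  C           0.00898     0.00898     0.01347    -0.01347
  E           0.05869     0.02056       2.708      0.3124
  solve Keq expr → x = -0.00449; check Q = 1054
Then add 0.01281 M of C.
Step 3:
                    E           C           X           L
  I           0.05869     0.03337       2.708      0.3124
  C         -0.008007   -0.008007    -0.01201     0.01201
  E           0.05069     0.02536       2.696      0.3244
  solve Keq expr → x = 0.004004; check Q = 1054

Q₀ = 0.00126; Q < K (proceeds forward)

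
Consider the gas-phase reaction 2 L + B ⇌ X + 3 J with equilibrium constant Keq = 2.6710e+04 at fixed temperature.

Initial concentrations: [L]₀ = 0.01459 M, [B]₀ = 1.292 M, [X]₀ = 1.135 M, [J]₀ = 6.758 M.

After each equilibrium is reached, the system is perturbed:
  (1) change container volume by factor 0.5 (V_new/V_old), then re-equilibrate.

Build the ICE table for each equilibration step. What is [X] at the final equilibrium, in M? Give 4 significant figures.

Q₀ = 1.2737e+06 vs Keq = 2.6710e+04 ⇒ Q>K, reverse
Step 1:
                   L          B          X          J
  I          0.01459      1.292      1.135      6.758
  C          0.08027    0.04014   -0.04014    -0.1204
  E          0.09486      1.332      1.095      6.638
  solve Keq expr → x = -0.04014; check Q = 2.6710e+04
Then change container volume by factor 0.5 (V_new/V_old).
Step 2:
                   L          B          X          J
  I           0.1897      2.664       2.19      13.28
  C          0.07143    0.03571   -0.03571    -0.1071
  E           0.2611        2.7      2.154      13.17
  solve Keq expr → x = -0.03571; check Q = 2.6710e+04

[X]_eq = 2.154 M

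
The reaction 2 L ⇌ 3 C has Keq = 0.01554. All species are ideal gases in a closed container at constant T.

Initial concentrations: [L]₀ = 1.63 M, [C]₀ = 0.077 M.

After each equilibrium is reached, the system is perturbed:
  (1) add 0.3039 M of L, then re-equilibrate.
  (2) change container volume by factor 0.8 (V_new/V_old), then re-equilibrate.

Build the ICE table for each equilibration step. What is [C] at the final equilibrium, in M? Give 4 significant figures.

Q₀ = 1.7183e-04 vs Keq = 0.01554 ⇒ Q<K, forward
Step 1:
                   L          C
  init          1.63      0.077
  Δ          -0.1634     0.2451
  eq           1.467     0.3221
  solve Keq expr → x = 0.08171; check Q = 0.01554
Then add 0.3039 M of L.
Step 2:
                   L          C
  init          1.77     0.3221
  Δ         -0.02631    0.03946
  eq           1.744     0.3616
  solve Keq expr → x = 0.01315; check Q = 0.01554
Then change container volume by factor 0.8 (V_new/V_old).
Step 3:
                   L          C
  init          2.18      0.452
  Δ           0.0199   -0.02985
  eq             2.2     0.4221
  solve Keq expr → x = -0.00995; check Q = 0.01554

[C]_eq = 0.4221 M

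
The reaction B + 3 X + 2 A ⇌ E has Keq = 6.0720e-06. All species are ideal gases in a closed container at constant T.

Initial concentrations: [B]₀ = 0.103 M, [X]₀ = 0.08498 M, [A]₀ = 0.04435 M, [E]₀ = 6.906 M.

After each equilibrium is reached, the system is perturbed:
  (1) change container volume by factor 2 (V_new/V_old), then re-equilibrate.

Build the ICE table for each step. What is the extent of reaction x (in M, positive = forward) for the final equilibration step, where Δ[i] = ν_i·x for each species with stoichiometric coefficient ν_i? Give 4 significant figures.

x = -0.972 M

Q₀ = 5.5546e+07 vs Keq = 6.0720e-06 ⇒ Q>K, reverse
Step 1:
                   B          X          A          E
  I            0.103    0.08498    0.04435      6.906
  C            4.012      12.03      8.023     -4.012
  E            4.115      12.12      8.067      2.894
  solve Keq expr → x = -4.012; check Q = 6.0720e-06
Then change container volume by factor 2 (V_new/V_old).
Step 2:
                   B          X          A          E
  I            2.057       6.06      4.034      1.447
  C            0.972      2.916      1.944     -0.972
  E            3.029      8.976      5.978     0.4753
  solve Keq expr → x = -0.972; check Q = 6.0720e-06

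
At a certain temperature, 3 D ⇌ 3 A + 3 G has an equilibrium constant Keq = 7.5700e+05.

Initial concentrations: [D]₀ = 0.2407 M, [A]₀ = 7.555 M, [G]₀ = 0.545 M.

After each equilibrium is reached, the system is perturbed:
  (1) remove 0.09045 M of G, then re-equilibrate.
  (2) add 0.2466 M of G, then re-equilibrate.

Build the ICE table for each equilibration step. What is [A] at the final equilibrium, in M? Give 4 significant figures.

[A]_eq = 7.722 M

Q₀ = 5006 vs Keq = 7.5700e+05 ⇒ Q<K, forward
Step 1:
                  D         A         G
  init       0.2407     7.555     0.545
  Δ         -0.1792    0.1792    0.1792
  eq        0.06146     7.734    0.7242
  solve Keq expr → x = 0.05975; check Q = 7.5700e+05
Then remove 0.09045 M of G.
Step 2:
                  D         A         G
  init      0.06146     7.734    0.6338
  Δ        -0.00703   0.00703   0.00703
  eq        0.05443     7.741    0.6408
  solve Keq expr → x = 0.002343; check Q = 7.5700e+05
Then add 0.2466 M of G.
Step 3:
                  D         A         G
  init      0.05443     7.741    0.8874
  Δ         0.01914  -0.01914  -0.01914
  eq        0.07357     7.722    0.8683
  solve Keq expr → x = -0.006379; check Q = 7.5700e+05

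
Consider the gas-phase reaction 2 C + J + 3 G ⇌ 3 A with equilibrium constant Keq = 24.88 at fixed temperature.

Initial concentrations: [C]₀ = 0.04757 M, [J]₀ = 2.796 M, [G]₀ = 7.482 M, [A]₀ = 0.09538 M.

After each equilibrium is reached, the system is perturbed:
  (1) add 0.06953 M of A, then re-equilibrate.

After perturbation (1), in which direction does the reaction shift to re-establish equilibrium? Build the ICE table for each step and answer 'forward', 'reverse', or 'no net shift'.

Direction: reverse

Q₀ = 3.2743e-04 vs Keq = 24.88 ⇒ Q<K, forward
Step 1:
                   C          J          G          A
  Initial    0.04757      2.796      7.482    0.09538
  Change    -0.04717   -0.02358   -0.07075    0.07075
  Equil   4.0409e-04      2.772      7.411     0.1661
  solve Keq expr → x = 0.02358; check Q = 24.88
Then add 0.06953 M of A.
Step 2:
                   C          J          G          A
  Initial 4.0409e-04      2.772      7.411     0.2357
  Change  2.7674e-04 1.3837e-04 4.1511e-04 -4.1511e-04
  Equil   6.8083e-04      2.773      7.412     0.2352
  solve Keq expr → x = -1.3837e-04; check Q = 24.88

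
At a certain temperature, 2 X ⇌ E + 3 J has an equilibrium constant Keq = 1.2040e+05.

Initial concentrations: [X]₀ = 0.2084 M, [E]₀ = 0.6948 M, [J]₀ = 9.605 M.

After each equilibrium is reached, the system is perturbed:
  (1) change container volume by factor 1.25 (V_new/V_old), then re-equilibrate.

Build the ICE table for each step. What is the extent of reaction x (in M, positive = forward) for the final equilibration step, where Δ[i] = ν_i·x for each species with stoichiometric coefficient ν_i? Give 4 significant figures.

Q₀ = 1.4176e+04 vs Keq = 1.2040e+05 ⇒ Q<K, forward
Step 1:
                   X          E          J
  init        0.2084     0.6948      9.605
  Δ          -0.1313    0.06564     0.1969
  eq         0.07712     0.7604      9.802
  solve Keq expr → x = 0.06564; check Q = 1.2040e+05
Then change container volume by factor 1.25 (V_new/V_old).
Step 2:
                   X          E          J
  init        0.0617     0.6084      7.842
  Δ         -0.01193   0.005964    0.01789
  eq         0.04977     0.6143      7.859
  solve Keq expr → x = 0.005964; check Q = 1.2040e+05

x = 0.005964 M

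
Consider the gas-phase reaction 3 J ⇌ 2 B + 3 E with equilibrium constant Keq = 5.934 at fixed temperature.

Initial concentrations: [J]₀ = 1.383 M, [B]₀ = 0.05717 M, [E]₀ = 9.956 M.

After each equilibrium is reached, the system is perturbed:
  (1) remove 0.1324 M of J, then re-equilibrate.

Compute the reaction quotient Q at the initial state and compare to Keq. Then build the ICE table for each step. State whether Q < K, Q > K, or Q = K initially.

Q₀ = 1.219; Q < K (proceeds forward)

Q₀ = 1.219 vs Keq = 5.934 ⇒ Q<K, forward
Step 1:
                   J          B          E
  Initial      1.383    0.05717      9.956
  Change    -0.08424    0.05616    0.08424
  Equil        1.299     0.1133      10.04
  solve Keq expr → x = 0.02808; check Q = 5.934
Then remove 0.1324 M of J.
Step 2:
                   J          B          E
  Initial      1.166     0.1133      10.04
  Change     0.02094   -0.01396   -0.02094
  Equil        1.187    0.09937      10.02
  solve Keq expr → x = -0.00698; check Q = 5.934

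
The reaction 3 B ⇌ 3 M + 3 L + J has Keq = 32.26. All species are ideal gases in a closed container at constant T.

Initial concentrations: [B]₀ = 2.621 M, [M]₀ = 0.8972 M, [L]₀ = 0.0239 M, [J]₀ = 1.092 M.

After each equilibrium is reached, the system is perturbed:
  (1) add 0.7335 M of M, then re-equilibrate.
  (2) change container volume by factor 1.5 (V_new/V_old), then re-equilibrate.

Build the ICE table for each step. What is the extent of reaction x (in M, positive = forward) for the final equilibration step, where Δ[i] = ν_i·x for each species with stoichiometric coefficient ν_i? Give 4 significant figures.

Q₀ = 5.9798e-07 vs Keq = 32.26 ⇒ Q<K, forward
Step 1:
                   B          M          L          J
  I            2.621     0.8972     0.0239      1.092
  C           -1.412      1.412      1.412     0.4707
  E            1.209      2.309      1.436      1.563
  solve Keq expr → x = 0.4707; check Q = 32.26
Then add 0.7335 M of M.
Step 2:
                   B          M          L          J
  I            1.209      3.043      1.436      1.563
  C           0.1433    -0.1433    -0.1433   -0.04778
  E            1.352      2.899      1.293      1.515
  solve Keq expr → x = -0.04778; check Q = 32.26
Then change container volume by factor 1.5 (V_new/V_old).
Step 3:
                   B          M          L          J
  I           0.9015      1.933     0.8618       1.01
  C          -0.1868     0.1868     0.1868    0.06227
  E           0.7147       2.12      1.049      1.072
  solve Keq expr → x = 0.06227; check Q = 32.26

x = 0.06227 M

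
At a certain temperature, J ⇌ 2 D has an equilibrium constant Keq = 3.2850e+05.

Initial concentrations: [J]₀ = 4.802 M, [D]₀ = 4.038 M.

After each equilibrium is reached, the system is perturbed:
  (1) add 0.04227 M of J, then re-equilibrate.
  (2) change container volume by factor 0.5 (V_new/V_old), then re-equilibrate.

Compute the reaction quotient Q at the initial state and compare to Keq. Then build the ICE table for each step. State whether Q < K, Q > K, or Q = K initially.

Q₀ = 3.396; Q < K (proceeds forward)

Q₀ = 3.396 vs Keq = 3.2850e+05 ⇒ Q<K, forward
Step 1:
                    J           D
  Initial       4.802       4.038
  Change       -4.801       9.603
  Equil    5.6643e-04       13.64
  solve Keq expr → x = 4.801; check Q = 3.2850e+05
Then add 0.04227 M of J.
Step 2:
                    J           D
  Initial     0.04284       13.64
  Change     -0.04226     0.08453
  Equil    5.7347e-04       13.73
  solve Keq expr → x = 0.04226; check Q = 3.2850e+05
Then change container volume by factor 0.5 (V_new/V_old).
Step 3:
                    J           D
  Initial    0.001147       27.45
  Change     0.001147   -0.002293
  Equil      0.002294       27.45
  solve Keq expr → x = -0.001147; check Q = 3.2850e+05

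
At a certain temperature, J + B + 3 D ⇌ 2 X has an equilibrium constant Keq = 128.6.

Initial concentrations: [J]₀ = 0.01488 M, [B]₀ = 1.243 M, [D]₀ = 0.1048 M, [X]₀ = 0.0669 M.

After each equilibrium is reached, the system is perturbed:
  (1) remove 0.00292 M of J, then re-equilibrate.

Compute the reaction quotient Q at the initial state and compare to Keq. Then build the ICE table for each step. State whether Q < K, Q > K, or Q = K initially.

Q₀ = 210.2 vs Keq = 128.6 ⇒ Q>K, reverse
Step 1:
                  J         B         D         X
  init      0.01488     1.243    0.1048    0.0669
  Δ         0.00236   0.00236  0.007079 -0.004719
  eq        0.01724     1.245    0.1119   0.06218
  solve Keq expr → x = -0.00236; check Q = 128.6
Then remove 0.00292 M of J.
Step 2:
                  J         B         D         X
  init      0.01432     1.245    0.1119   0.06218
  Δ       8.6978e-04 8.6978e-04  0.002609  -0.00174
  eq        0.01519     1.246    0.1145   0.06044
  solve Keq expr → x = -8.6978e-04; check Q = 128.6

Q₀ = 210.2; Q > K (proceeds reverse)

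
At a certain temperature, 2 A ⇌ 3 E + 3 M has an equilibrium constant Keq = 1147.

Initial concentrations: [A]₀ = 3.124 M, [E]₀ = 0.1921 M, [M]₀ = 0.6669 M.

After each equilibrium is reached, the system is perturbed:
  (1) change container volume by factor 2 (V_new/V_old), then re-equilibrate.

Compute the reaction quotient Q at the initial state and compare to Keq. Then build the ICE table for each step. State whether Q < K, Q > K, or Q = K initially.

Q₀ = 2.1545e-04 vs Keq = 1147 ⇒ Q<K, forward
Step 1:
                   A          E          M
  Initial      3.124     0.1921     0.6669
  Change      -1.977      2.966      2.966
  Equil        1.147      3.158      3.632
  solve Keq expr → x = 0.9885; check Q = 1147
Then change container volume by factor 2 (V_new/V_old).
Step 2:
                   A          E          M
  Initial     0.5735      1.579      1.816
  Change      -0.289     0.4336     0.4336
  Equil       0.2844      2.012       2.25
  solve Keq expr → x = 0.1445; check Q = 1147

Q₀ = 2.1545e-04; Q < K (proceeds forward)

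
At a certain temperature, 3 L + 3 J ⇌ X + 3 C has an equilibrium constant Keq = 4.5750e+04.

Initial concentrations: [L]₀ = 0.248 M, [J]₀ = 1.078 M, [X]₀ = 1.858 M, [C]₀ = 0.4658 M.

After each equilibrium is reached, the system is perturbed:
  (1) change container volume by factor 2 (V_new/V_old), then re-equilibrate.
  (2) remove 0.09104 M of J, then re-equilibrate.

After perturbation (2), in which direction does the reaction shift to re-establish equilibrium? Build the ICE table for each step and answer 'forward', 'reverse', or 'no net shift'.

Direction: reverse

Q₀ = 9.827 vs Keq = 4.5750e+04 ⇒ Q<K, forward
Step 1:
                   L          J          X          C
  I            0.248      1.078      1.858     0.4658
  C          -0.2202    -0.2202    0.07339     0.2202
  E          0.02784     0.8578      1.931      0.686
  solve Keq expr → x = 0.07339; check Q = 4.5750e+04
Then change container volume by factor 2 (V_new/V_old).
Step 2:
                   L          J          X          C
  I          0.01392     0.4289     0.9657      0.343
  C         0.007325   0.007325  -0.002442  -0.007325
  E          0.02125     0.4362     0.9633     0.3357
  solve Keq expr → x = -0.002442; check Q = 4.5750e+04
Then remove 0.09104 M of J.
Step 3:
                   L          J          X          C
  I          0.02125     0.3452     0.9633     0.3357
  C         0.004836   0.004836  -0.001612  -0.004836
  E          0.02608       0.35     0.9616     0.3308
  solve Keq expr → x = -0.001612; check Q = 4.5750e+04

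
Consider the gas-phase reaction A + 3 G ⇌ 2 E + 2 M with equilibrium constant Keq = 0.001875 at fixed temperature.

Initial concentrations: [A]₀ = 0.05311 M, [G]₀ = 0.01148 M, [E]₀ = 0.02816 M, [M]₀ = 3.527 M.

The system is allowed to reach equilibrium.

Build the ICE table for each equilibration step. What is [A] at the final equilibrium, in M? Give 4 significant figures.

[A]_eq = 0.06717 M

Q₀ = 1.2276e+05 vs Keq = 0.001875 ⇒ Q>K, reverse
Step 1:
                   A          G          E          M
  Initial    0.05311    0.01148    0.02816      3.527
  Change     0.01406    0.04218   -0.02812   -0.02812
  Equil      0.06717    0.05366 3.9869e-05      3.499
  solve Keq expr → x = -0.01406; check Q = 0.001875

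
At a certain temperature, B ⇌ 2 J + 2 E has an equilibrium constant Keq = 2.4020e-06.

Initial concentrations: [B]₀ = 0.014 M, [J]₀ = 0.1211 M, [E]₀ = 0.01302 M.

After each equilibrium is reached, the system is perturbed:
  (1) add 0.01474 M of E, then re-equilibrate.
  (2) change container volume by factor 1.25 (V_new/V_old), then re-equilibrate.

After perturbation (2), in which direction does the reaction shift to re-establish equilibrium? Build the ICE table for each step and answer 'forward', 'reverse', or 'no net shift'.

Direction: forward

Q₀ = 1.7758e-04 vs Keq = 2.4020e-06 ⇒ Q>K, reverse
Step 1:
                    B           J           E
  I             0.014      0.1211     0.01302
  C          0.005526    -0.01105    -0.01105
  E           0.01953        0.11    0.001968
  solve Keq expr → x = -0.005526; check Q = 2.4020e-06
Then add 0.01474 M of E.
Step 2:
                    B           J           E
  I           0.01953        0.11     0.01671
  C          0.007038    -0.01408    -0.01408
  E           0.02656     0.09597    0.002632
  solve Keq expr → x = -0.007038; check Q = 2.4020e-06
Then change container volume by factor 1.25 (V_new/V_old).
Step 3:
                    B           J           E
  I           0.02125     0.07678    0.002106
  C       -3.9029e-04  7.8058e-04  7.8058e-04
  E           0.02086     0.07756    0.002886
  solve Keq expr → x = 3.9029e-04; check Q = 2.4020e-06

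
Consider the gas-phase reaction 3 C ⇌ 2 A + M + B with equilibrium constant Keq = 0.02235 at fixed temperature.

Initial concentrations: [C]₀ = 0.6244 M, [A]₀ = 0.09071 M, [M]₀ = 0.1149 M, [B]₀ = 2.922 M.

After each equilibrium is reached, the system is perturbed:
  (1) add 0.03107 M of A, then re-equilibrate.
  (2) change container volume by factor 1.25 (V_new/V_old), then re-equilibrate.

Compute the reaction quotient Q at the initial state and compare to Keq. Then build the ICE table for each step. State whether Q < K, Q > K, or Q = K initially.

Q₀ = 0.01135; Q < K (proceeds forward)

Q₀ = 0.01135 vs Keq = 0.02235 ⇒ Q<K, forward
Step 1:
                  C         A         M         B
  Initial    0.6244   0.09071    0.1149     2.922
  Change   -0.03226   0.02151   0.01075   0.01075
  Equil      0.5921    0.1122    0.1257     2.933
  solve Keq expr → x = 0.01075; check Q = 0.02235
Then add 0.03107 M of A.
Step 2:
                  C         A         M         B
  Initial    0.5921    0.1433    0.1257     2.933
  Change     0.0275  -0.01833 -0.009166 -0.009166
  Equil      0.6196     0.125    0.1165     2.924
  solve Keq expr → x = -0.009166; check Q = 0.02235
Then change container volume by factor 1.25 (V_new/V_old).
Step 3:
                  C         A         M         B
  Initial    0.4957   0.09996   0.09319     2.339
  Change  -0.009835  0.006556  0.003278  0.003278
  Equil      0.4859    0.1065   0.09647     2.342
  solve Keq expr → x = 0.003278; check Q = 0.02235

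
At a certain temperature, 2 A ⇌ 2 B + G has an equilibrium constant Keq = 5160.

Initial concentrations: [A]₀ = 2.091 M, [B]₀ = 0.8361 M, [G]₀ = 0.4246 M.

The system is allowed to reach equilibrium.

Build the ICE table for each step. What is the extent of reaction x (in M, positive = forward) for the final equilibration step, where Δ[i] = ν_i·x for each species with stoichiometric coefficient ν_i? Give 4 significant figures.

Q₀ = 0.06789 vs Keq = 5160 ⇒ Q<K, forward
Step 1:
                   A          B          G
  init         2.091     0.8361     0.4246
  Δ           -2.043      2.043      1.021
  eq         0.04819      2.879      1.446
  solve Keq expr → x = 1.021; check Q = 5160

x = 1.021 M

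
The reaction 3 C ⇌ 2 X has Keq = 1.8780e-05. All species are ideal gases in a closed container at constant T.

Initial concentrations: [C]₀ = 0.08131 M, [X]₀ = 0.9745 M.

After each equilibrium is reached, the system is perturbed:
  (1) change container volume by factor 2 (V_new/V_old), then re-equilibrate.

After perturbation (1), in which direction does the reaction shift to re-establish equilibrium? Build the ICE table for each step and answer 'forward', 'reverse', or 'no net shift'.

Direction: reverse

Q₀ = 1767 vs Keq = 1.8780e-05 ⇒ Q>K, reverse
Step 1:
                    C           X
  Initial     0.08131      0.9745
  Change        1.449     -0.9663
  Equil         1.531    0.008207
  solve Keq expr → x = -0.4831; check Q = 1.8780e-05
Then change container volume by factor 2 (V_new/V_old).
Step 2:
                    C           X
  Initial      0.7654    0.004104
  Change     0.001788   -0.001192
  Equil        0.7672    0.002912
  solve Keq expr → x = -5.9588e-04; check Q = 1.8780e-05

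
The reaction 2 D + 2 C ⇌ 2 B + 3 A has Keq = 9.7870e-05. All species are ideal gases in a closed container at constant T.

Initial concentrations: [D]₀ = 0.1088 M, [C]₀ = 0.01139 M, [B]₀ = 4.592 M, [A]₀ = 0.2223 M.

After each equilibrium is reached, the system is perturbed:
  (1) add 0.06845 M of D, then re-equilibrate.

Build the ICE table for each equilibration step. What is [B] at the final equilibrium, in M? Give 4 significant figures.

[B]_eq = 4.445 M

Q₀ = 1.5084e+05 vs Keq = 9.7870e-05 ⇒ Q>K, reverse
Step 1:
                  D         C         B         A
  I          0.1088   0.01139     4.592    0.2223
  C          0.1469    0.1469   -0.1469   -0.2203
  E          0.2557    0.1583     4.445  0.002009
  solve Keq expr → x = -0.07343; check Q = 9.7870e-05
Then add 0.06845 M of D.
Step 2:
                  D         C         B         A
  I          0.3241    0.1583     4.445  0.002009
  C       -2.2720e-04 -2.2720e-04 2.2720e-04 3.4080e-04
  E          0.3239     0.158     4.445   0.00235
  solve Keq expr → x = 1.1360e-04; check Q = 9.7870e-05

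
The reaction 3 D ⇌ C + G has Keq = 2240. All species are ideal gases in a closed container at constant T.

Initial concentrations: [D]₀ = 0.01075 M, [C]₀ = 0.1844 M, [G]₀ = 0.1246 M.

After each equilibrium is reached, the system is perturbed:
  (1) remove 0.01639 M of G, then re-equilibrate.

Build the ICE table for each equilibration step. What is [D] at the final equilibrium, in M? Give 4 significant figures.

Q₀ = 1.8495e+04 vs Keq = 2240 ⇒ Q>K, reverse
Step 1:
                  D         C         G
  I         0.01075    0.1844    0.1246
  C         0.01063 -0.003544 -0.003544
  E         0.02138    0.1809    0.1211
  solve Keq expr → x = -0.003544; check Q = 2240
Then remove 0.01639 M of G.
Step 2:
                  D         C         G
  I         0.02138    0.1809    0.1047
  C       -9.7869e-04 3.2623e-04 3.2623e-04
  E          0.0204    0.1812     0.105
  solve Keq expr → x = 3.2623e-04; check Q = 2240

[D]_eq = 0.0204 M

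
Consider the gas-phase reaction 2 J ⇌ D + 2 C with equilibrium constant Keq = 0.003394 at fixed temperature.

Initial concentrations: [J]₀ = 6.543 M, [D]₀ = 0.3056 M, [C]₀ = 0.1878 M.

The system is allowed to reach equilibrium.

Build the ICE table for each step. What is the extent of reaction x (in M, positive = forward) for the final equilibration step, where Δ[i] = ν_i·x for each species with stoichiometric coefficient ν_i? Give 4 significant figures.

x = 0.1686 M

Q₀ = 2.5176e-04 vs Keq = 0.003394 ⇒ Q<K, forward
Step 1:
                    J           D           C
  I             6.543      0.3056      0.1878
  C           -0.3372      0.1686      0.3372
  E             6.206      0.4742       0.525
  solve Keq expr → x = 0.1686; check Q = 0.003394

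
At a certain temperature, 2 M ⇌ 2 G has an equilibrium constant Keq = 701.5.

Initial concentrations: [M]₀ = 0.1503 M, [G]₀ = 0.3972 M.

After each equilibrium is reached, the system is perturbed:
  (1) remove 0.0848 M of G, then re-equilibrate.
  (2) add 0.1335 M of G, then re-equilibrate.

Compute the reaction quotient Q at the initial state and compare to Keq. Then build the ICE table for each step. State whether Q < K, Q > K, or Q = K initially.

Q₀ = 6.984; Q < K (proceeds forward)

Q₀ = 6.984 vs Keq = 701.5 ⇒ Q<K, forward
Step 1:
                    M           G
  Initial      0.1503      0.3972
  Change      -0.1304      0.1304
  Equil       0.01992      0.5276
  solve Keq expr → x = 0.06519; check Q = 701.5
Then remove 0.0848 M of G.
Step 2:
                    M           G
  Initial     0.01992      0.4428
  Change    -0.003085    0.003085
  Equil       0.01683      0.4459
  solve Keq expr → x = 0.001543; check Q = 701.5
Then add 0.1335 M of G.
Step 3:
                    M           G
  Initial     0.01683      0.5794
  Change     0.004857   -0.004857
  Equil       0.02169      0.5745
  solve Keq expr → x = -0.002429; check Q = 701.5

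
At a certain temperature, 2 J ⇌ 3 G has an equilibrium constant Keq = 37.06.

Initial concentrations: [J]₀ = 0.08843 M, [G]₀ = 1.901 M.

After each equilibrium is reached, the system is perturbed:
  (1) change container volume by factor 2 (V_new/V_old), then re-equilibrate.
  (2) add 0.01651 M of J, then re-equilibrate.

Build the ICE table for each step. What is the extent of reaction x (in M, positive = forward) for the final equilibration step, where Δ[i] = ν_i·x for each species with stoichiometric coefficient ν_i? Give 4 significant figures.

Q₀ = 878.5 vs Keq = 37.06 ⇒ Q>K, reverse
Step 1:
                   J          G
  I          0.08843      1.901
  C           0.2303    -0.3454
  E           0.3187      1.556
  solve Keq expr → x = -0.1151; check Q = 37.06
Then change container volume by factor 2 (V_new/V_old).
Step 2:
                   J          G
  I           0.1594     0.7778
  C         -0.03506    0.05258
  E           0.1243     0.8304
  solve Keq expr → x = 0.01753; check Q = 37.06
Then add 0.01651 M of J.
Step 3:
                   J          G
  I           0.1408     0.8304
  C         -0.01233     0.0185
  E           0.1285     0.8489
  solve Keq expr → x = 0.006167; check Q = 37.06

x = 0.006167 M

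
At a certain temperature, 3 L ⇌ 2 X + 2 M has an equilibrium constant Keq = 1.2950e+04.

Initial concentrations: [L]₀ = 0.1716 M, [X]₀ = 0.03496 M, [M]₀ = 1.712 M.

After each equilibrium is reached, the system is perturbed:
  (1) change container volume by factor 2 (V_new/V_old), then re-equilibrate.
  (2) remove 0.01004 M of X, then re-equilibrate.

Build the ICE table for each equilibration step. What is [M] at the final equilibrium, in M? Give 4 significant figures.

[M]_eq = 0.9091 M

Q₀ = 0.7089 vs Keq = 1.2950e+04 ⇒ Q<K, forward
Step 1:
                   L          X          M
  Initial     0.1716    0.03496      1.712
  Change     -0.1547     0.1031     0.1031
  Equil      0.01693     0.1381      1.815
  solve Keq expr → x = 0.05156; check Q = 1.2950e+04
Then change container volume by factor 2 (V_new/V_old).
Step 2:
                   L          X          M
  Initial   0.008464    0.06904     0.9076
  Change   -0.001669   0.001112   0.001112
  Equil     0.006795    0.07015     0.9087
  solve Keq expr → x = 5.5618e-04; check Q = 1.2950e+04
Then remove 0.01004 M of X.
Step 3:
                   L          X          M
  Initial   0.006795    0.06011     0.9087
  Change  -6.3427e-04 4.2285e-04 4.2285e-04
  Equil     0.006161    0.06053     0.9091
  solve Keq expr → x = 2.1142e-04; check Q = 1.2950e+04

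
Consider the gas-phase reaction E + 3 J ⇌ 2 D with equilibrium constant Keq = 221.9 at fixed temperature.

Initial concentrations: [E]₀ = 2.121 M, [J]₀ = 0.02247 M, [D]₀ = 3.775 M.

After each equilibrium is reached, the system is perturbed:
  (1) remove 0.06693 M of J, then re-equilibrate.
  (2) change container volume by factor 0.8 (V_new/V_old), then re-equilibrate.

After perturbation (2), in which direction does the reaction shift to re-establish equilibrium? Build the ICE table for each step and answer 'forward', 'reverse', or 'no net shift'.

Direction: forward

Q₀ = 5.9222e+05 vs Keq = 221.9 ⇒ Q>K, reverse
Step 1:
                    E           J           D
  init          2.121     0.02247       3.775
  Δ           0.09161      0.2748     -0.1832
  eq            2.213      0.2973       3.592
  solve Keq expr → x = -0.09161; check Q = 221.9
Then remove 0.06693 M of J.
Step 2:
                    E           J           D
  init          2.213      0.2304       3.592
  Δ           0.02122     0.06365    -0.04243
  eq            2.234       0.294       3.549
  solve Keq expr → x = -0.02122; check Q = 221.9
Then change container volume by factor 0.8 (V_new/V_old).
Step 3:
                    E           J           D
  init          2.792      0.3675       4.437
  Δ          -0.01621    -0.04864     0.03243
  eq            2.776      0.3189       4.469
  solve Keq expr → x = 0.01621; check Q = 221.9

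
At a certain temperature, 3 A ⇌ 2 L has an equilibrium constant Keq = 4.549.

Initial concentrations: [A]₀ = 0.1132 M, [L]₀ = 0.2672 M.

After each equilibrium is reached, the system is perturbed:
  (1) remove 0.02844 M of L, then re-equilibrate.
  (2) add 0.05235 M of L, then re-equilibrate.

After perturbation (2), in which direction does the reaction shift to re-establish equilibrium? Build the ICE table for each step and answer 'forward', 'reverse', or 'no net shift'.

Q₀ = 49.22 vs Keq = 4.549 ⇒ Q>K, reverse
Step 1:
                   A          L
  Initial     0.1132     0.2672
  Change     0.09559   -0.06372
  Equil       0.2088     0.2035
  solve Keq expr → x = -0.03186; check Q = 4.549
Then remove 0.02844 M of L.
Step 2:
                   A          L
  Initial     0.2088      0.175
  Change    -0.01351   0.009009
  Equil       0.1953      0.184
  solve Keq expr → x = 0.004504; check Q = 4.549
Then add 0.05235 M of L.
Step 3:
                   A          L
  Initial     0.1953     0.2364
  Change     0.02465   -0.01643
  Equil       0.2199       0.22
  solve Keq expr → x = -0.008215; check Q = 4.549

Direction: reverse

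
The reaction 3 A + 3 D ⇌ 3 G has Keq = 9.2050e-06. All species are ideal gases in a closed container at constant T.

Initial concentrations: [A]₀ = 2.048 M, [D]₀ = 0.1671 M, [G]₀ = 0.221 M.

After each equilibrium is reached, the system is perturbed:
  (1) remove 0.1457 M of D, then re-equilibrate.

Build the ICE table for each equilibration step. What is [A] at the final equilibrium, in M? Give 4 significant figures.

[A]_eq = 2.258 M

Q₀ = 0.2693 vs Keq = 9.2050e-06 ⇒ Q>K, reverse
Step 1:
                  A         D         G
  Initial     2.048    0.1671     0.221
  Change     0.2035    0.2035   -0.2035
  Equil       2.252    0.3706   0.01749
  solve Keq expr → x = -0.06784; check Q = 9.2050e-06
Then remove 0.1457 M of D.
Step 2:
                  A         D         G
  Initial     2.252    0.2249   0.01749
  Change   0.006535  0.006535 -0.006535
  Equil       2.258    0.2314   0.01095
  solve Keq expr → x = -0.002178; check Q = 9.2050e-06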